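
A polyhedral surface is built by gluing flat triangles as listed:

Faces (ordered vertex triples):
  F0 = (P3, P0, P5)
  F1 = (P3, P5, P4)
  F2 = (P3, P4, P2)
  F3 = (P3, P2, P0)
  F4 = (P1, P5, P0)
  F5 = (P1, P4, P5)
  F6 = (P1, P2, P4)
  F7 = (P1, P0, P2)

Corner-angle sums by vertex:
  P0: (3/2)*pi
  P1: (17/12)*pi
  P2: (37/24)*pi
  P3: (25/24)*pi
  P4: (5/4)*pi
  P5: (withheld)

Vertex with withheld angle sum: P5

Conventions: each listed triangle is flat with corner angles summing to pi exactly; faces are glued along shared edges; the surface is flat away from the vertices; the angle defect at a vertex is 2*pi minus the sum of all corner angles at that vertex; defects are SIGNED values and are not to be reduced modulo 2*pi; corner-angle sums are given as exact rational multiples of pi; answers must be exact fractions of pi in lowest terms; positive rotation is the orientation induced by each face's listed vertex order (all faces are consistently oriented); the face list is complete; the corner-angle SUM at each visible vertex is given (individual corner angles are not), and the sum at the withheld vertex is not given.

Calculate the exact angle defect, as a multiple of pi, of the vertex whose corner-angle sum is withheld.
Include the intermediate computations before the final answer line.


V = 6, E = 12, F = 8; chi = V - E + F = 2
Gauss-Bonnet: total defect = 2*pi*chi = 4*pi; visible defects sum to (13/4)*pi

Answer: defect(P5) = (3/4)*pi


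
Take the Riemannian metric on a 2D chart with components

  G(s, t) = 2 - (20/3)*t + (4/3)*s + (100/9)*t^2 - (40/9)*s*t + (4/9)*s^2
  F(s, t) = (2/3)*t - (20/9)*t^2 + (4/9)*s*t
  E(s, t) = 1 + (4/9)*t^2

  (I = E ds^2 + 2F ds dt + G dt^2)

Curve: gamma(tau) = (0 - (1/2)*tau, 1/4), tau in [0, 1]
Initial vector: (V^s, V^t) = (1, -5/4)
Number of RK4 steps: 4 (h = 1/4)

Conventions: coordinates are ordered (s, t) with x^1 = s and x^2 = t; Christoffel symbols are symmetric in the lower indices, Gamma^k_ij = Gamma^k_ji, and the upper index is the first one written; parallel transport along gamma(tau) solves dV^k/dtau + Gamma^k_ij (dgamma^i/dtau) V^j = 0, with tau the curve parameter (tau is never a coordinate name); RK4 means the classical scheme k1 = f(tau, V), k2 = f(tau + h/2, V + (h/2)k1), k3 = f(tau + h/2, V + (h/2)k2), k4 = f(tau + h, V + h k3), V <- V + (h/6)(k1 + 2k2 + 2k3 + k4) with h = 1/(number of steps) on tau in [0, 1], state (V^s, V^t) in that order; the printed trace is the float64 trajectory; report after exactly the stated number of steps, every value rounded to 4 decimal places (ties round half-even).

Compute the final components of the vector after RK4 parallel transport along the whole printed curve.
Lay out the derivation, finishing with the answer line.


gamma'(tau) = (-1/2, 0); f(tau, V)^k = -Gamma^k_ij(gamma(tau)) gamma'^i(tau) V^j; h = 1/4; intermediate values shown to 6 dp
curve data and Christoffel symbols at the stage parameters:
  tau = 0.000000: gamma = (0.000000, 0.250000), gamma' = (-0.500000, 0.000000); Gamma_sss = 0.000000, Gamma_sst = 0.105263, Gamma_stt = -0.526316, Gamma_tss = 0.000000, Gamma_tst = 0.105263, Gamma_ttt = -0.526316
  tau = 0.125000: gamma = (-0.062500, 0.250000), gamma' = (-0.500000, 0.000000); Gamma_sss = 0.000000, Gamma_sst = 0.106489, Gamma_stt = -0.532446, Gamma_tss = 0.000000, Gamma_tst = 0.079867, Gamma_ttt = -0.399334
  tau = 0.250000: gamma = (-0.125000, 0.250000), gamma' = (-0.500000, 0.000000); Gamma_sss = 0.000000, Gamma_sst = 0.107383, Gamma_stt = -0.536913, Gamma_tss = 0.000000, Gamma_tst = 0.053691, Gamma_ttt = -0.268456
  tau = 0.375000: gamma = (-0.187500, 0.250000), gamma' = (-0.500000, 0.000000); Gamma_sss = 0.000000, Gamma_sst = 0.107926, Gamma_stt = -0.539629, Gamma_tss = 0.000000, Gamma_tst = 0.026981, Gamma_ttt = -0.134907
  tau = 0.500000: gamma = (-0.250000, 0.250000), gamma' = (-0.500000, 0.000000); Gamma_sss = 0.000000, Gamma_sst = 0.108108, Gamma_stt = -0.540541, Gamma_tss = 0.000000, Gamma_tst = 0.000000, Gamma_ttt = 0.000000
  tau = 0.625000: gamma = (-0.312500, 0.250000), gamma' = (-0.500000, 0.000000); Gamma_sss = 0.000000, Gamma_sst = 0.107926, Gamma_stt = -0.539629, Gamma_tss = 0.000000, Gamma_tst = -0.026981, Gamma_ttt = 0.134907
  tau = 0.750000: gamma = (-0.375000, 0.250000), gamma' = (-0.500000, 0.000000); Gamma_sss = 0.000000, Gamma_sst = 0.107383, Gamma_stt = -0.536913, Gamma_tss = 0.000000, Gamma_tst = -0.053691, Gamma_ttt = 0.268456
  tau = 0.875000: gamma = (-0.437500, 0.250000), gamma' = (-0.500000, 0.000000); Gamma_sss = 0.000000, Gamma_sst = 0.106489, Gamma_stt = -0.532446, Gamma_tss = 0.000000, Gamma_tst = -0.079867, Gamma_ttt = 0.399334
  tau = 1.000000: gamma = (-0.500000, 0.250000), gamma' = (-0.500000, 0.000000); Gamma_sss = 0.000000, Gamma_sst = 0.105263, Gamma_stt = -0.526316, Gamma_tss = 0.000000, Gamma_tst = -0.105263, Gamma_ttt = 0.526316
step 0: V^s = 1.0000, V^t = -1.2500
step 1: k1 = (-0.065789, -0.065789), k2 = (-0.066994, -0.050245), k3 = (-0.066890, -0.050168), k4 = (-0.067787, -0.033894); V <- V + (h/6)(k1 + 2k2 + 2k3 + k4): V^s = 0.9833, V^t = -1.2625
step 2: k1 = (-0.067786, -0.033893), k2 = (-0.068358, -0.017089), k3 = (-0.068245, -0.017061), k4 = (-0.068475, 0.000000); V <- V + (h/6)(k1 + 2k2 + 2k3 + k4): V^s = 0.9662, V^t = -1.2668
step 3: k1 = (-0.068475, 0.000000), k2 = (-0.068359, 0.017090), k3 = (-0.068244, 0.017061), k4 = (-0.067786, 0.033893); V <- V + (h/6)(k1 + 2k2 + 2k3 + k4): V^s = 0.9492, V^t = -1.2625
step 4: k1 = (-0.067786, 0.033893), k2 = (-0.066997, 0.050248), k3 = (-0.066888, 0.050166), k4 = (-0.065788, 0.065788); V <- V + (h/6)(k1 + 2k2 + 2k3 + k4): V^s = 0.9324, V^t = -1.2500

Answer: V^s = 0.9324, V^t = -1.2500


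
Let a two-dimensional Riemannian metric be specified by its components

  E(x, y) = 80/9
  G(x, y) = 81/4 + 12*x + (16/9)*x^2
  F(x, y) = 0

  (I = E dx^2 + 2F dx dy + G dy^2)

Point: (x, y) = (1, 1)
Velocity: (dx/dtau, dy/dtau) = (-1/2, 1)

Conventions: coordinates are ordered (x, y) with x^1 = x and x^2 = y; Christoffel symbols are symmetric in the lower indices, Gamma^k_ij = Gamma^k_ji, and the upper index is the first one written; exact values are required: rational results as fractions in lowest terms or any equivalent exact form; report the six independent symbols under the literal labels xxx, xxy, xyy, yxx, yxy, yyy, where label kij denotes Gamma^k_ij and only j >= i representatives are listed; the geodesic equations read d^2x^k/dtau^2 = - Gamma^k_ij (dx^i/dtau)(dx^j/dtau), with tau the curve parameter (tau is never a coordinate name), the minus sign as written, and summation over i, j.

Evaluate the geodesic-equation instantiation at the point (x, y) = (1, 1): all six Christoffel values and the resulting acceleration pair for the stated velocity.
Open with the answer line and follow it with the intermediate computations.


Answer: Gamma_xxx = 0, Gamma_xxy = 0, Gamma_xyy = -7/8, Gamma_yxx = 0, Gamma_yxy = 8/35, Gamma_yyy = 0; accelerations (d^2x/dtau^2, d^2y/dtau^2) = (7/8, 8/35)

E = 80/9, F = 0, G = 1225/36 at the point
E_x = 0, E_y = 0, F_x = 0, F_y = 0, G_x = 140/9, G_y = 0
EG - F^2 = 24500/81;  g^inv = (81/24500) * [[1225/36, 0], [0, 80/9]]
first-kind symbols [ij,l] = (1/2)(d_i g_jl + d_j g_il - d_l g_ij): [xx,x] = E_x/2 = 0, [xx,y] = F_x - E_y/2 = 0, [xy,x] = E_y/2 = 0, [xy,y] = G_x/2 = 70/9, [yy,x] = F_y - G_x/2 = -70/9, [yy,y] = G_y/2 = 0
Gamma^x_ij = (G*[ij,x] - F*[ij,y])/(EG - F^2), Gamma^y_ij = (E*[ij,y] - F*[ij,x])/(EG - F^2)
Gamma_xxx = 0, Gamma_xxy = 0, Gamma_xyy = -7/8, Gamma_yxx = 0, Gamma_yxy = 8/35, Gamma_yyy = 0
d^2x/dtau^2 = -(Gamma_xxx*(-1/2)^2 + 2*Gamma_xxy*(-1/2)*(1) + Gamma_xyy*(1)^2) = 7/8
d^2y/dtau^2 = -(Gamma_yxx*(-1/2)^2 + 2*Gamma_yxy*(-1/2)*(1) + Gamma_yyy*(1)^2) = 8/35


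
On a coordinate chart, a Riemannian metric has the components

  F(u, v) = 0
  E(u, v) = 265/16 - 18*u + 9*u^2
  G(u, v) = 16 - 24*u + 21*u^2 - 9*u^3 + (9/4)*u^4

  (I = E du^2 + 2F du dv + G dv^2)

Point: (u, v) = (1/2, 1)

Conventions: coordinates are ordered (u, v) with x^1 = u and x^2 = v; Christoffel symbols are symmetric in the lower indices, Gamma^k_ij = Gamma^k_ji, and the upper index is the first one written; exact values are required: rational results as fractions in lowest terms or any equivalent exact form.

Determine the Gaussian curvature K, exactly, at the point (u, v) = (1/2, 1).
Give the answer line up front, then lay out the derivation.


Answer: K = -46464/566927

E = 157/16, F = 0, G = 529/64, EG - F^2 = 83053/1024 at the point
E_u = -9, E_v = 0, F_u = 0, F_v = 0, G_u = -69/8, G_v = 0
E_vv = 0, F_uv = 0, G_uu = 87/4
K follows from Brioschi's formula, (det M1 - det M2)/(EG - F^2)^2.
M1 = [[-E_vv/2 + F_uv - G_uu/2, E_u/2, F_u - E_v/2], [F_v - G_u/2, E, F], [G_v/2, F, G]] = [[-87/8, -9/2, 0], [69/16, 157/16, 0], [0, 0, 529/64]]; det M1 = -5911575/8192
M2 = [[0, E_v/2, G_u/2], [E_v/2, E, F], [G_u/2, F, G]] = [[0, 0, -69/16], [0, 157/16, 0], [-69/16, 0, 529/64]]; det M2 = -747477/4096
det M1 - det M2 = -4416621/8192; K = -4416621/8192 / (83053/1024)^2 = -46464/566927


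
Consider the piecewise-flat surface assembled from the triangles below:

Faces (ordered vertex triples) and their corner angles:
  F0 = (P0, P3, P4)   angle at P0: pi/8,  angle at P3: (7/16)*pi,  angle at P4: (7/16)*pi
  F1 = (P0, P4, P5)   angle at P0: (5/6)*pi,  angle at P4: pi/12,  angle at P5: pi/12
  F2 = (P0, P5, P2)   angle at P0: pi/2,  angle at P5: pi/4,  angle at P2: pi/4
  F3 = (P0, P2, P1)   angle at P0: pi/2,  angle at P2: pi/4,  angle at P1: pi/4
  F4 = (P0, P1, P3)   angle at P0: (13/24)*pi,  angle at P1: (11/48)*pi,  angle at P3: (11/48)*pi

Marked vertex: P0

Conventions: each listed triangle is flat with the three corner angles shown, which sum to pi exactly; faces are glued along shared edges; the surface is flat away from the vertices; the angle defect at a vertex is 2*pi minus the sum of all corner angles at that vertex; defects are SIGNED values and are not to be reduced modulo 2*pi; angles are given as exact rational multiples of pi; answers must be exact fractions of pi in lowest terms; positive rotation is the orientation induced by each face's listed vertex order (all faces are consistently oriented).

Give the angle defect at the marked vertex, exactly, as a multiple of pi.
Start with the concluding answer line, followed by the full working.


Answer: defect(P0) = -pi/2

Sum of corner angles at P0: (5/2)*pi
defect = 2*pi - (5/2)*pi


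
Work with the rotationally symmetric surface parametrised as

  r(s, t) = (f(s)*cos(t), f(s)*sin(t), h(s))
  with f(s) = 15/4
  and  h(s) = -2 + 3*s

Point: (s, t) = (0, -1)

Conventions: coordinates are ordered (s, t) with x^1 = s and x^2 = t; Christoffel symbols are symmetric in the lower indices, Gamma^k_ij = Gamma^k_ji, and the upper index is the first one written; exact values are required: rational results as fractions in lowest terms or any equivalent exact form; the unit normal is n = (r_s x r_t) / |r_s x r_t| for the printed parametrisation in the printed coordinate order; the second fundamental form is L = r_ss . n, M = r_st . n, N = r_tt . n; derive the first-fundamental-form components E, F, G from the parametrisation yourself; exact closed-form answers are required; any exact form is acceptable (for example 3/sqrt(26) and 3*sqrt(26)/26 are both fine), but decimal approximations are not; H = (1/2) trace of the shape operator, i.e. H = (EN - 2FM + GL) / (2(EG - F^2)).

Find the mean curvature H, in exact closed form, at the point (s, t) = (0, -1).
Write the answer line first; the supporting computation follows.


Answer: H = 2/15

f = 15/4, f' = 0, f'' = 0, h' = 3, h'' = 0
E = 9, F = 0, G = 225/16; answer radicand W^2 = 9
unnormalised second-form numerators: l = 0, m = 0, n = 45/4; L = l/sqrt(9), and similarly M = m/sqrt(W^2), N = n/sqrt(W^2)
H = (E*n - 2*F*m + G*l) / (2*(EG - F^2)*sqrt(W^2)); E*n - 2*F*m + G*l = 405/4, EG - F^2 = 2025/16, so H = (2/5)/sqrt(9)


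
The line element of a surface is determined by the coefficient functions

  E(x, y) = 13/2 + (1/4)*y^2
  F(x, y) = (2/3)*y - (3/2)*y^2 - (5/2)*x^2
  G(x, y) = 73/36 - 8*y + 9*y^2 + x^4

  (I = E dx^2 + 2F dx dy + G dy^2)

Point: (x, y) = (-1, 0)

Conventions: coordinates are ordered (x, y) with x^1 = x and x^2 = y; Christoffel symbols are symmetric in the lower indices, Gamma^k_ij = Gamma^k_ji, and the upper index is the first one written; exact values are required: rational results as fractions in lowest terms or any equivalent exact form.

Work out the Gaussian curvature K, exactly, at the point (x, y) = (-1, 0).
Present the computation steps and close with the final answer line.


E = 13/2, F = -5/2, G = 109/36, EG - F^2 = 967/72 at the point
E_x = 0, E_y = 0, F_x = 5, F_y = 2/3, G_x = -4, G_y = -8
E_yy = 1/2, F_xy = 0, G_xx = 12
K follows from Brioschi's formula, (det M1 - det M2)/(EG - F^2)^2.
M1 = [[-E_yy/2 + F_xy - G_xx/2, E_x/2, F_x - E_y/2], [F_y - G_x/2, E, F], [G_y/2, F, G]] = [[-25/4, 0, 5], [8/3, 13/2, -5/2], [-4, -5/2, 109/36]]; det M1 = 3665/288
M2 = [[0, E_y/2, G_x/2], [E_y/2, E, F], [G_x/2, F, G]] = [[0, 0, -2], [0, 13/2, -5/2], [-2, -5/2, 109/36]]; det M2 = -26
det M1 - det M2 = 11153/288; K = 11153/288 / (967/72)^2 = 200754/935089

Answer: K = 200754/935089


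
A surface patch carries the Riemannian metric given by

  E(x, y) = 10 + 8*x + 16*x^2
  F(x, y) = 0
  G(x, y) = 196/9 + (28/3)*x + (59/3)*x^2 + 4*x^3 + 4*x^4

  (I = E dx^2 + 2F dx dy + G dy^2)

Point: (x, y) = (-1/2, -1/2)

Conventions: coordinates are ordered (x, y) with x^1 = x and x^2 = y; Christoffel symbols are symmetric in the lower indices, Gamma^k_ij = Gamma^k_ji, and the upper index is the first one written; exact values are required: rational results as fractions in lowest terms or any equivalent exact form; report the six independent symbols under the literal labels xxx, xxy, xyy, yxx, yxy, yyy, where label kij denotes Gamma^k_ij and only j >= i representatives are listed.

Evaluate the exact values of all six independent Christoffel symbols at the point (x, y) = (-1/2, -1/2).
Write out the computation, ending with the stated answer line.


E = 10, F = 0, G = 196/9 at the point
E_x = -8, E_y = 0, F_x = 0, F_y = 0, G_x = -28/3, G_y = 0
EG - F^2 = 1960/9;  g^inv = (9/1960) * [[196/9, 0], [0, 10]]
first-kind symbols [ij,l] = (1/2)(d_i g_jl + d_j g_il - d_l g_ij): [xx,x] = E_x/2 = -4, [xx,y] = F_x - E_y/2 = 0, [xy,x] = E_y/2 = 0, [xy,y] = G_x/2 = -14/3, [yy,x] = F_y - G_x/2 = 14/3, [yy,y] = G_y/2 = 0
Gamma^x_ij = (G*[ij,x] - F*[ij,y])/(EG - F^2), Gamma^y_ij = (E*[ij,y] - F*[ij,x])/(EG - F^2)

Answer: Gamma_xxx = -2/5, Gamma_xxy = 0, Gamma_xyy = 7/15, Gamma_yxx = 0, Gamma_yxy = -3/14, Gamma_yyy = 0


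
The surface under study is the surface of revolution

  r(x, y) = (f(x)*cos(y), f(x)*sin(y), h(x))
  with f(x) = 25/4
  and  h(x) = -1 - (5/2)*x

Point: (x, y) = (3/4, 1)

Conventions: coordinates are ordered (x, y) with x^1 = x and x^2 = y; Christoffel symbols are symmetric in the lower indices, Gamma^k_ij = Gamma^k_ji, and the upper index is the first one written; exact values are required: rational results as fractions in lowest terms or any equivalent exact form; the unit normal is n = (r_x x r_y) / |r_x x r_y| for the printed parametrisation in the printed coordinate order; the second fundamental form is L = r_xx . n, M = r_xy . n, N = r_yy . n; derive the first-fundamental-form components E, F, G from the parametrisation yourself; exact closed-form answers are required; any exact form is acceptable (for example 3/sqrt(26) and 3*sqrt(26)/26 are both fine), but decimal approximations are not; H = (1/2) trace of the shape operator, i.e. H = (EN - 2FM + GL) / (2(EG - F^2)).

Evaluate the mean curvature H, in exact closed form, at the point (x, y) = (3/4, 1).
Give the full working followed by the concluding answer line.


f = 25/4, f' = 0, f'' = 0, h' = -5/2, h'' = 0
E = 25/4, F = 0, G = 625/16; answer radicand W^2 = 25/4
unnormalised second-form numerators: l = 0, m = 0, n = -125/8; L = l/sqrt(25/4), and similarly M = m/sqrt(W^2), N = n/sqrt(W^2)
H = (E*n - 2*F*m + G*l) / (2*(EG - F^2)*sqrt(W^2)); E*n - 2*F*m + G*l = -3125/32, EG - F^2 = 15625/64, so H = (-1/5)/sqrt(25/4)

Answer: H = -2/25


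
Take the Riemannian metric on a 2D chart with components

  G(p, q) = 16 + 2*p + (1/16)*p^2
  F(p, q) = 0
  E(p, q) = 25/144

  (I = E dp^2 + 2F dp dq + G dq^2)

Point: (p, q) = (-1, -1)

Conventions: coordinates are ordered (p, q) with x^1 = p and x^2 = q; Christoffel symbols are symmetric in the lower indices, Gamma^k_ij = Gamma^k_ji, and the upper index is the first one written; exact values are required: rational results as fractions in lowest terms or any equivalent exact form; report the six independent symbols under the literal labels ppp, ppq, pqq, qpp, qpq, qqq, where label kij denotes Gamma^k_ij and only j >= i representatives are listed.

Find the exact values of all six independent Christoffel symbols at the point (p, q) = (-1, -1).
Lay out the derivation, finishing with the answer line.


E = 25/144, F = 0, G = 225/16 at the point
E_p = 0, E_q = 0, F_p = 0, F_q = 0, G_p = 15/8, G_q = 0
EG - F^2 = 625/256;  g^inv = (256/625) * [[225/16, 0], [0, 25/144]]
first-kind symbols [ij,l] = (1/2)(d_i g_jl + d_j g_il - d_l g_ij): [pp,p] = E_p/2 = 0, [pp,q] = F_p - E_q/2 = 0, [pq,p] = E_q/2 = 0, [pq,q] = G_p/2 = 15/16, [qq,p] = F_q - G_p/2 = -15/16, [qq,q] = G_q/2 = 0
Gamma^p_ij = (G*[ij,p] - F*[ij,q])/(EG - F^2), Gamma^q_ij = (E*[ij,q] - F*[ij,p])/(EG - F^2)

Answer: Gamma_ppp = 0, Gamma_ppq = 0, Gamma_pqq = -27/5, Gamma_qpp = 0, Gamma_qpq = 1/15, Gamma_qqq = 0


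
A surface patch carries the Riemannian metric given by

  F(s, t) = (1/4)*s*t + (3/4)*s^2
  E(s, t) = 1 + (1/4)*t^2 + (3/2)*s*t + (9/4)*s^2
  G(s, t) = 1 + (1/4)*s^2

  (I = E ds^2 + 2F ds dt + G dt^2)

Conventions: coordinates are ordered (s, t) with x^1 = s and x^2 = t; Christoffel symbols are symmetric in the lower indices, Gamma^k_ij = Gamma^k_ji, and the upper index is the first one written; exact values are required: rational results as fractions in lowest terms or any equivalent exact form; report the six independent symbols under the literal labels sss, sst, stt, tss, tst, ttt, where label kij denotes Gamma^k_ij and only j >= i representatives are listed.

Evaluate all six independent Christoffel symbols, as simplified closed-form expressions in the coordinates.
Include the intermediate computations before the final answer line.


E = 1 + (1/4)*t^2 + (3/2)*s*t + (9/4)*s^2; F = (1/4)*s*t + (3/4)*s^2; G = 1 + (1/4)*s^2
Gamma^k_ij = (1/2) g^{kl} (d_i g_jl + d_j g_il - d_l g_ij), with g^inv = (1/(EG-F^2)) [[G, -F], [-F, E]]
first partials: E_s = (3/2)*t + (9/2)*s, E_t = (1/2)*t + (3/2)*s, F_s = (1/4)*t + (3/2)*s, F_t = (1/4)*s, G_s = (1/2)*s, G_t = 0
D = EG - F^2 = 1 + (1/4)*t^2 + (3/2)*s*t + (5/2)*s^2
expanded: Gamma^s_ss = (G E_s - 2F F_s + F E_t)/(2D), Gamma^s_st = (G E_t - F G_s)/(2D), Gamma^s_tt = (2G F_t - G G_s - F G_t)/(2D), Gamma^t_ss = (2E F_s - E E_t - F E_s)/(2D), Gamma^t_st = (E G_s - F E_t)/(2D), Gamma^t_tt = (E G_t - 2F F_t + F G_s)/(2D); substitute and cancel common factors

Answer: Gamma_sss = (9*s + 3*t)/(10*s^2 + 6*s*t + t^2 + 4), Gamma_sst = (3*s + t)/(10*s^2 + 6*s*t + t^2 + 4), Gamma_stt = 0, Gamma_tss = 3*s/(10*s^2 + 6*s*t + t^2 + 4), Gamma_tst = s/(10*s^2 + 6*s*t + t^2 + 4), Gamma_ttt = 0


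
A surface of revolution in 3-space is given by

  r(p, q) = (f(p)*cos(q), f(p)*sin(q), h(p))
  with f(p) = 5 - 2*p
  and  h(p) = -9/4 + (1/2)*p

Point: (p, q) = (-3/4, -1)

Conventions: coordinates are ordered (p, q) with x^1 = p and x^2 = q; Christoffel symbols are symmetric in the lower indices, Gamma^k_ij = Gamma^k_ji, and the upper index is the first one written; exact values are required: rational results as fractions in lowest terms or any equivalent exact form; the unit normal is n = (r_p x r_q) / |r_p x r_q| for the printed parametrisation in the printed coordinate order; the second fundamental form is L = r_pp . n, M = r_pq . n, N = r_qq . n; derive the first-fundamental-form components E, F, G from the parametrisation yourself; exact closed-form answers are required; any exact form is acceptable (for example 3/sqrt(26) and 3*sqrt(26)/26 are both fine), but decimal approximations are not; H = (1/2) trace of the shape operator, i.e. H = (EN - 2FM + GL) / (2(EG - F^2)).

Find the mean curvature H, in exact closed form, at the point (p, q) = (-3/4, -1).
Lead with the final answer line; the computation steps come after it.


Answer: H = sqrt(17)/221

f = 13/2, f' = -2, f'' = 0, h' = 1/2, h'' = 0
E = 17/4, F = 0, G = 169/4; answer radicand W^2 = 17/4
unnormalised second-form numerators: l = 0, m = 0, n = 13/4; L = l/sqrt(17/4), and similarly M = m/sqrt(W^2), N = n/sqrt(W^2)
H = (E*n - 2*F*m + G*l) / (2*(EG - F^2)*sqrt(W^2)); E*n - 2*F*m + G*l = 221/16, EG - F^2 = 2873/16, so H = (1/26)/sqrt(17/4)


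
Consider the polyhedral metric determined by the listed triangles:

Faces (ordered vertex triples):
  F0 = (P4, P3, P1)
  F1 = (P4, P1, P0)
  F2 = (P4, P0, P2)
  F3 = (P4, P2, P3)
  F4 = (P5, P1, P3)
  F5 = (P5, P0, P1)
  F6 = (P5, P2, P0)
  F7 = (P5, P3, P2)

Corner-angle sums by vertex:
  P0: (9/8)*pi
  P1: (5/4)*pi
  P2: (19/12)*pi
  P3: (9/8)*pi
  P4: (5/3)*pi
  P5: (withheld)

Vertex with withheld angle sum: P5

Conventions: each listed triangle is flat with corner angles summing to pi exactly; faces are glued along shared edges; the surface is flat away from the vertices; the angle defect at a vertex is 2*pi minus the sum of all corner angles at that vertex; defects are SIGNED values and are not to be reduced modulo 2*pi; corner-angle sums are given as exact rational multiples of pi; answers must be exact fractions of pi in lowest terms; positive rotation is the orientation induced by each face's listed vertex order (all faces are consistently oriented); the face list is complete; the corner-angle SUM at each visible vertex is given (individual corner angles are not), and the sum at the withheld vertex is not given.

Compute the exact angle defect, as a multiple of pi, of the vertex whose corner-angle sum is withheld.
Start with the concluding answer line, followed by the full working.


Answer: defect(P5) = (3/4)*pi

V = 6, E = 12, F = 8; chi = V - E + F = 2
Gauss-Bonnet: total defect = 2*pi*chi = 4*pi; visible defects sum to (13/4)*pi


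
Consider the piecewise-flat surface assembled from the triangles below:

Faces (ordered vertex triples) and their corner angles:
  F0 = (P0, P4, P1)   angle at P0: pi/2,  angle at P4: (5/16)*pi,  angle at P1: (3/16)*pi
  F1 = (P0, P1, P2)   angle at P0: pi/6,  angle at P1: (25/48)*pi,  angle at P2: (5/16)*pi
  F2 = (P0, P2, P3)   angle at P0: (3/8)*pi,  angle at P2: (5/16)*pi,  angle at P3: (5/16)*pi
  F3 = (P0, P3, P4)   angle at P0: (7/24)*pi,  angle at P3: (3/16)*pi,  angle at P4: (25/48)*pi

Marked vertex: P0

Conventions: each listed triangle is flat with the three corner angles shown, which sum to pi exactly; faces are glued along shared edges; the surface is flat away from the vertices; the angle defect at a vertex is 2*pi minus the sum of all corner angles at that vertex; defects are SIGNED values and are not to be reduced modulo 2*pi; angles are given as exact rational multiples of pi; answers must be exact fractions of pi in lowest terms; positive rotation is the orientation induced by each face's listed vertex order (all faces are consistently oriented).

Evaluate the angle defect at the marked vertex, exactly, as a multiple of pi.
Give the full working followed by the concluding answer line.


Sum of corner angles at P0: (4/3)*pi
defect = 2*pi - (4/3)*pi

Answer: defect(P0) = (2/3)*pi


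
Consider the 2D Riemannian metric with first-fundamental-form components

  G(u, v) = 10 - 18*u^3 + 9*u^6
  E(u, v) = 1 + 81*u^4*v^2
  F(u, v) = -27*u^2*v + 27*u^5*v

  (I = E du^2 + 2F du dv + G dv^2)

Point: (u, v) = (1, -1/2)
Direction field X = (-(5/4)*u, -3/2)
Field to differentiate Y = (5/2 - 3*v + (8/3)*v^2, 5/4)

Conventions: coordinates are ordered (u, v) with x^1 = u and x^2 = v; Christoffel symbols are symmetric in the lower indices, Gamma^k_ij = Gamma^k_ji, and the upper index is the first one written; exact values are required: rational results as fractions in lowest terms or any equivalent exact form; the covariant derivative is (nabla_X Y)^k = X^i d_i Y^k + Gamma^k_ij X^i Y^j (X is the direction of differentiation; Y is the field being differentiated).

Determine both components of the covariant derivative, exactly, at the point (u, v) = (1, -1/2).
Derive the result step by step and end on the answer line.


E = 85/4, F = 0, G = 1 at the point
E_u = 81, E_v = -81, F_u = -81/2, F_v = 0, G_u = 0, G_v = 0
EG - F^2 = 85/4;  g^inv = (4/85) * [[1, 0], [0, 85/4]]
first-kind symbols [ij,l] = (1/2)(d_i g_jl + d_j g_il - d_l g_ij): [uu,u] = E_u/2 = 81/2, [uu,v] = F_u - E_v/2 = 0, [uv,u] = E_v/2 = -81/2, [uv,v] = G_u/2 = 0, [vv,u] = F_v - G_u/2 = 0, [vv,v] = G_v/2 = 0
Gamma^u_ij = (G*[ij,u] - F*[ij,v])/(EG - F^2), Gamma^v_ij = (E*[ij,v] - F*[ij,u])/(EG - F^2)
Gamma_uuu = 162/85, Gamma_uuv = -162/85, Gamma_uvv = 0, Gamma_vuu = 0, Gamma_vuv = 0, Gamma_vvv = 0
X = (-5/4, -3/2), Y = (14/3, 5/4) at the point

Answer: (nabla_X Y)^u = 9317/680, (nabla_X Y)^v = 0


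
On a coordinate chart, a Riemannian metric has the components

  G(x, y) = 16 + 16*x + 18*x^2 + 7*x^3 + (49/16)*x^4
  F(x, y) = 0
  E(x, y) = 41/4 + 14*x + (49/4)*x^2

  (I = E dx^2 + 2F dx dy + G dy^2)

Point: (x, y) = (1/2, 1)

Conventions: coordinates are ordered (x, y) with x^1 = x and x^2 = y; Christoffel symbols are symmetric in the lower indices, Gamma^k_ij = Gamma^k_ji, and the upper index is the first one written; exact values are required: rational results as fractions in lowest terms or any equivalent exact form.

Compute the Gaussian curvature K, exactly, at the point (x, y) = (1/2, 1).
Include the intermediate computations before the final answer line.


E = 325/16, F = 0, G = 7569/256, EG - F^2 = 2459925/4096 at the point
E_x = 105/4, E_y = 0, F_x = 0, F_y = 0, G_x = 1305/32, G_y = 0
E_yy = 0, F_xy = 0, G_xx = 1059/16
Compute both Brioschi determinants and normalise by (EG - F^2)^2.
M1 = [[-E_yy/2 + F_xy - G_xx/2, E_x/2, F_x - E_y/2], [F_y - G_x/2, E, F], [G_y/2, F, G]] = [[-1059/32, 105/8, 0], [-1305/64, 325/16, 0], [0, 0, 7569/256]]; det M1 = -783959175/65536
M2 = [[0, E_y/2, G_x/2], [E_y/2, E, F], [G_x/2, F, G]] = [[0, 0, 1305/64], [0, 325/16, 0], [1305/64, 0, 7569/256]]; det M2 = -553483125/65536
det M1 - det M2 = -115238025/32768; K = -115238025/32768 / (2459925/4096)^2 = -3584/367575

Answer: K = -3584/367575


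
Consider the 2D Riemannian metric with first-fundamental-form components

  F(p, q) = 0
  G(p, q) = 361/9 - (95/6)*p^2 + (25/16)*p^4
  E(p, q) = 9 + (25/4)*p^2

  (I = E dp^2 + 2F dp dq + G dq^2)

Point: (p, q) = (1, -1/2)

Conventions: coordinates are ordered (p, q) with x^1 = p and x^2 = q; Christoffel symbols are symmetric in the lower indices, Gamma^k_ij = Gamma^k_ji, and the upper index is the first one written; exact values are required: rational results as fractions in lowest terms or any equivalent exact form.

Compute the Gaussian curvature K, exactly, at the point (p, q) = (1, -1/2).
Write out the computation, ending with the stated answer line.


E = 61/4, F = 0, G = 3721/144, EG - F^2 = 226981/576 at the point
E_p = 25/2, E_q = 0, F_p = 0, F_q = 0, G_p = -305/12, G_q = 0
E_qq = 0, F_pq = 0, G_pp = -155/12
By Brioschi, K is (det M1 - det M2) divided by (EG - F^2) squared.
M1 = [[-E_qq/2 + F_pq - G_pp/2, E_p/2, F_p - E_q/2], [F_q - G_p/2, E, F], [G_q/2, F, G]] = [[155/24, 25/4, 0], [305/24, 61/4, 0], [0, 0, 3721/144]]; det M1 = 1134905/2304
M2 = [[0, E_q/2, G_p/2], [E_q/2, E, F], [G_p/2, F, G]] = [[0, 0, -305/24], [0, 61/4, 0], [-305/24, 0, 3721/144]]; det M2 = -5674525/2304
det M1 - det M2 = 1134905/384; K = 1134905/384 / (226981/576)^2 = 4320/226981

Answer: K = 4320/226981


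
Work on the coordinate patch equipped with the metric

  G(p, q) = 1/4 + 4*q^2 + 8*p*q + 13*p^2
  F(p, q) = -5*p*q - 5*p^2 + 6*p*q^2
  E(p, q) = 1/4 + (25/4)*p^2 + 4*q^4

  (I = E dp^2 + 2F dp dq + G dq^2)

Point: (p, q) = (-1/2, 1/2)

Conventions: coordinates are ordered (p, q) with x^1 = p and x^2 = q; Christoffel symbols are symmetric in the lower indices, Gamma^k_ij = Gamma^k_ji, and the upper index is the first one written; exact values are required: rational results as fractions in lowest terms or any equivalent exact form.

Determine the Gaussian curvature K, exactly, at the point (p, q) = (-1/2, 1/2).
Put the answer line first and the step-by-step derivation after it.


Answer: K = -2608/2401

E = 33/16, F = -3/4, G = 5/2, EG - F^2 = 147/32 at the point
E_p = -25/4, E_q = 2, F_p = 4, F_q = -1/2, G_p = -9, G_q = 0
E_qq = 12, F_pq = 1, G_pp = 26
By Brioschi, K is (det M1 - det M2) divided by (EG - F^2) squared.
M1 = [[-E_qq/2 + F_pq - G_pp/2, E_p/2, F_p - E_q/2], [F_q - G_p/2, E, F], [G_q/2, F, G]] = [[-18, -25/8, 3], [4, 33/16, -3/4], [0, -3/4, 5/2]]; det M1 = -967/16
M2 = [[0, E_q/2, G_p/2], [E_q/2, E, F], [G_p/2, F, G]] = [[0, 1, -9/2], [1, 33/16, -3/4], [-9/2, -3/4, 5/2]]; det M2 = -2401/64
det M1 - det M2 = -1467/64; K = -1467/64 / (147/32)^2 = -2608/2401


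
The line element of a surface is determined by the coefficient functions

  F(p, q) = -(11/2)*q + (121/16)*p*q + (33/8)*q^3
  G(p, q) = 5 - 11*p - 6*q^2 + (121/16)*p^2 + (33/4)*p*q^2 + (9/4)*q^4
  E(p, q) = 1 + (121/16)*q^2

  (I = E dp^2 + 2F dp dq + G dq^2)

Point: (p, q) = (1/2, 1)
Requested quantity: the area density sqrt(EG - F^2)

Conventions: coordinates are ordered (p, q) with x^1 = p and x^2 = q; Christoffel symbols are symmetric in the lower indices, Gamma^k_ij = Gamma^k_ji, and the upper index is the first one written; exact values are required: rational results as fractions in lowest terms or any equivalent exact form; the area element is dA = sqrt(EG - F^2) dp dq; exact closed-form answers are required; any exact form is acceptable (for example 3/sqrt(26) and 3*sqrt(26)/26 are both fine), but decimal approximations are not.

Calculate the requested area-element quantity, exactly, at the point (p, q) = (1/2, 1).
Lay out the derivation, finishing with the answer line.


E = 137/16, F = 77/32, G = 113/64; EG - F^2 = 597/64

Answer: sqrt(EG - F^2) = sqrt(597)/8


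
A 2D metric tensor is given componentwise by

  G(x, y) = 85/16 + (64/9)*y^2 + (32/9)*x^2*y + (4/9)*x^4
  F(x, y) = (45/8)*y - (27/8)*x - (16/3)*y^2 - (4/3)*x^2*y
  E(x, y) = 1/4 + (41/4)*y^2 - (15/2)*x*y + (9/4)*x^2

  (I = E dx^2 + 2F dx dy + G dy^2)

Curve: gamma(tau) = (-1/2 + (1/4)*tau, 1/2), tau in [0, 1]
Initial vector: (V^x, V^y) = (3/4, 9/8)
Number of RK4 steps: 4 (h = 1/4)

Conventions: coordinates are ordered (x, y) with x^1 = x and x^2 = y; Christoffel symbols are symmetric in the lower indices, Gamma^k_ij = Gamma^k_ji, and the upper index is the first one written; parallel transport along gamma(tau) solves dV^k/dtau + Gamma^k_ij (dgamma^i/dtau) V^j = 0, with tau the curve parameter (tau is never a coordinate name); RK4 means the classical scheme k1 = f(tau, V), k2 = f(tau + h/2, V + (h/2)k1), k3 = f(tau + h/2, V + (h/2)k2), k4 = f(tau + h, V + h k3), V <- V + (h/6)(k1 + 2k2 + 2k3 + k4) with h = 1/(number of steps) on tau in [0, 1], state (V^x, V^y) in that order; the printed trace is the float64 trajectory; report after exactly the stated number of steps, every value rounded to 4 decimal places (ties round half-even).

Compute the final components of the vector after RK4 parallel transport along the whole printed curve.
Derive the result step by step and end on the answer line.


gamma'(tau) = (1/4, 0); f(tau, V)^k = -Gamma^k_ij(gamma(tau)) gamma'^i(tau) V^j; h = 1/4; intermediate values shown to 6 dp
curve data and Christoffel symbols at the stage parameters:
  tau = 0.000000: gamma = (-0.500000, 0.500000), gamma' = (0.250000, 0.000000); Gamma_xxx = 0.209669, Gamma_xxy = 1.821883, Gamma_xyy = -0.154792, Gamma_yxx = -1.366921, Gamma_yxy = -0.854962, Gamma_yyy = 0.590331
  tau = 0.125000: gamma = (-0.468750, 0.500000), gamma' = (0.250000, 0.000000); Gamma_xxx = 0.206677, Gamma_xxy = 1.841699, Gamma_xyy = -0.155006, Gamma_yxx = -1.364266, Gamma_yxy = -0.838791, Gamma_yyy = 0.586213
  tau = 0.250000: gamma = (-0.437500, 0.500000), gamma' = (0.250000, 0.000000); Gamma_xxx = 0.202179, Gamma_xxy = 1.860830, Gamma_xyy = -0.155094, Gamma_yxx = -1.360185, Gamma_yxy = -0.821137, Gamma_yyy = 0.582054
  tau = 0.375000: gamma = (-0.406250, 0.500000), gamma' = (0.250000, 0.000000); Gamma_xxx = 0.196116, Gamma_xxy = 1.879237, Gamma_xyy = -0.155108, Gamma_yxx = -1.354714, Gamma_yxy = -0.801993, Gamma_yyy = 0.577895
  tau = 0.500000: gamma = (-0.375000, 0.500000), gamma' = (0.250000, 0.000000); Gamma_xxx = 0.188436, Gamma_xxy = 1.896884, Gamma_xyy = -0.155099, Gamma_yxx = -1.347899, Gamma_yxy = -0.781359, Gamma_yyy = 0.573778
  tau = 0.625000: gamma = (-0.343750, 0.500000), gamma' = (0.250000, 0.000000); Gamma_xxx = 0.179093, Gamma_xxy = 1.913742, Gamma_xyy = -0.155129, Gamma_yxx = -1.339798, Gamma_yxy = -0.759242, Gamma_yyy = 0.569741
  tau = 0.750000: gamma = (-0.312500, 0.500000), gamma' = (0.250000, 0.000000); Gamma_xxx = 0.168048, Gamma_xxy = 1.929789, Gamma_xyy = -0.155261, Gamma_yxx = -1.330477, Gamma_yxy = -0.735657, Gamma_yyy = 0.565822
  tau = 0.875000: gamma = (-0.281250, 0.500000), gamma' = (0.250000, 0.000000); Gamma_xxx = 0.155265, Gamma_xxy = 1.945009, Gamma_xyy = -0.155563, Gamma_yxx = -1.320011, Gamma_yxy = -0.710625, Gamma_yyy = 0.562057
  tau = 1.000000: gamma = (-0.250000, 0.500000), gamma' = (0.250000, 0.000000); Gamma_xxx = 0.140718, Gamma_xxy = 1.959396, Gamma_xyy = -0.156109, Gamma_yxx = -1.308485, Gamma_yxy = -0.684176, Gamma_yyy = 0.558479
step 0: V^x = 0.7500, V^y = 1.1250
step 1: k1 = (-0.551718, 0.496756), k2 = (-0.581756, 0.481209), k3 = (-0.580668, 0.479521), k4 = (-0.609699, 0.461226); V <- V + (h/6)(k1 + 2k2 + 2k3 + k4): V^x = 0.6047, V^y = 1.2450
step 2: k1 = (-0.609739, 0.461213), k2 = (-0.637900, 0.440174), k3 = (-0.636492, 0.438454), k4 = (-0.663368, 0.414767); V <- V + (h/6)(k1 + 2k2 + 2k3 + k4): V^x = 0.4455, V^y = 1.3547
step 3: k1 = (-0.663412, 0.414746), k2 = (-0.689171, 0.388417), k3 = (-0.687452, 0.386714), k4 = (-0.711707, 0.357943); V <- V + (h/6)(k1 + 2k2 + 2k3 + k4): V^x = 0.2735, V^y = 1.4515
step 4: k1 = (-0.711754, 0.357913), k2 = (-0.734704, 0.326702), k3 = (-0.732696, 0.325062), k4 = (-0.753993, 0.291708); V <- V + (h/6)(k1 + 2k2 + 2k3 + k4): V^x = 0.0901, V^y = 1.5329

Answer: V^x = 0.0901, V^y = 1.5329


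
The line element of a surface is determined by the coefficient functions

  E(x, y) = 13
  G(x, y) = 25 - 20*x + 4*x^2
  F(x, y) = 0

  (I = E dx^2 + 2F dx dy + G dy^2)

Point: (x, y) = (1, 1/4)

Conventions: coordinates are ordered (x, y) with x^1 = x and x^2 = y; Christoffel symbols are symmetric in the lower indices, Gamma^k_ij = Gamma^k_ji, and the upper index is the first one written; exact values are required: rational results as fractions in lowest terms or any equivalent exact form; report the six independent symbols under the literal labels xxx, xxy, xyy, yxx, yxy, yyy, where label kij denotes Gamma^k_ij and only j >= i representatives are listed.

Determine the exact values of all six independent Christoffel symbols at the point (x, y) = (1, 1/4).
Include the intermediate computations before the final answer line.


E = 13, F = 0, G = 9 at the point
E_x = 0, E_y = 0, F_x = 0, F_y = 0, G_x = -12, G_y = 0
EG - F^2 = 117;  g^inv = (1/117) * [[9, 0], [0, 13]]
first-kind symbols [ij,l] = (1/2)(d_i g_jl + d_j g_il - d_l g_ij): [xx,x] = E_x/2 = 0, [xx,y] = F_x - E_y/2 = 0, [xy,x] = E_y/2 = 0, [xy,y] = G_x/2 = -6, [yy,x] = F_y - G_x/2 = 6, [yy,y] = G_y/2 = 0
Gamma^x_ij = (G*[ij,x] - F*[ij,y])/(EG - F^2), Gamma^y_ij = (E*[ij,y] - F*[ij,x])/(EG - F^2)

Answer: Gamma_xxx = 0, Gamma_xxy = 0, Gamma_xyy = 6/13, Gamma_yxx = 0, Gamma_yxy = -2/3, Gamma_yyy = 0


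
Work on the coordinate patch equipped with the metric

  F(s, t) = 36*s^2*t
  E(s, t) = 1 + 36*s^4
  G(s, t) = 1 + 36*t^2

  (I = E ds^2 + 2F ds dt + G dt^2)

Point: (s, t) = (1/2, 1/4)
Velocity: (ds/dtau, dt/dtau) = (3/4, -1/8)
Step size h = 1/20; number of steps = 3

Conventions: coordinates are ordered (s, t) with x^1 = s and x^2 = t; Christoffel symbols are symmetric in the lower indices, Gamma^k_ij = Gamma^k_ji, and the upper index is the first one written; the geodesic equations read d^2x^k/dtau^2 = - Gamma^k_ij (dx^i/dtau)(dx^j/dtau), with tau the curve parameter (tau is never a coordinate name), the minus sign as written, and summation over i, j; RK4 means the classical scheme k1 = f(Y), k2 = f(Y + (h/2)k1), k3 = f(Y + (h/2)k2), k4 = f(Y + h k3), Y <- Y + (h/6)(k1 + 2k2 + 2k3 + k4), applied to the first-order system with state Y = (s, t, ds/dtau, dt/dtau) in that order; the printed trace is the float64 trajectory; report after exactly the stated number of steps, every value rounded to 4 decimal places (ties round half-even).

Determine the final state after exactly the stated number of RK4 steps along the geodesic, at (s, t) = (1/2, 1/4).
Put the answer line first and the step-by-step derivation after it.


Answer: s = 0.6019, t = 0.2222, ds/dtau = 0.6107, dt/dtau = -0.2349

f(Y) = (ds/dtau, dt/dtau, -Gamma^s_ij Y'^i Y'^j, -Gamma^t_ij Y'^i Y'^j) with the Gammas evaluated at the stage position; h = 0.050000; intermediate values shown to 6 dp
step 0: s = 0.5000, t = 0.2500, ds/dtau = 0.7500, dt/dtau = -0.1250
step 1:
  k1: at (s, t) = (0.500000, 0.250000), (ds/dtau, dt/dtau) = (0.750000, -0.125000); Gamma_sss = 1.636364, Gamma_sst = 0.000000, Gamma_stt = 1.636364, Gamma_tss = 1.636364, Gamma_tst = 0.000000, Gamma_ttt = 1.636364; k1 = (0.750000, -0.125000, -0.946023, -0.946023)
  k2: at (s, t) = (0.518750, 0.246875), (ds/dtau, dt/dtau) = (0.726349, -0.148651); Gamma_sss = 1.732603, Gamma_sst = 0.000000, Gamma_stt = 1.669979, Gamma_tss = 1.589498, Gamma_tst = 0.000000, Gamma_ttt = 1.532046; k2 = (0.726349, -0.148651, -0.950994, -0.872447)
  k3: at (s, t) = (0.518159, 0.246284), (ds/dtau, dt/dtau) = (0.726225, -0.146811); Gamma_sss = 1.733367, Gamma_sst = 0.000000, Gamma_stt = 1.672622, Gamma_tss = 1.590013, Gamma_tst = 0.000000, Gamma_ttt = 1.534292; k3 = (0.726225, -0.146811, -0.950234, -0.871647)
  k4: at (s, t) = (0.536311, 0.242659), (ds/dtau, dt/dtau) = (0.702488, -0.168582); Gamma_sss = 1.821324, Gamma_sst = 0.000000, Gamma_stt = 1.698010, Gamma_tss = 1.536564, Gamma_tst = 0.000000, Gamma_ttt = 1.432530; k4 = (0.702488, -0.168582, -0.947062, -0.798991)
  Y <- Y + (h/6)(k1 + 2k2 + 2k3 + k4): s = 0.5363, t = 0.2426, ds/dtau = 0.7025, dt/dtau = -0.1686
step 2:
  k1: at (s, t) = (0.536314, 0.242629), (ds/dtau, dt/dtau) = (0.702537, -0.168610); Gamma_sss = 1.821491, Gamma_sst = 0.000000, Gamma_stt = 1.698158, Gamma_tss = 1.536499, Gamma_tst = 0.000000, Gamma_ttt = 1.432463; k1 = (0.702537, -0.168610, -0.947290, -0.799076)
  k2: at (s, t) = (0.553877, 0.238414), (ds/dtau, dt/dtau) = (0.678855, -0.188587); Gamma_sss = 1.901367, Gamma_sst = 0.000000, Gamma_stt = 1.716416, Gamma_tss = 1.477647, Gamma_tst = 0.000000, Gamma_ttt = 1.333912; k2 = (0.678855, -0.188587, -0.937278, -0.728405)
  k3: at (s, t) = (0.553285, 0.237914), (ds/dtau, dt/dtau) = (0.679105, -0.186820); Gamma_sss = 1.902083, Gamma_sst = 0.000000, Gamma_stt = 1.718900, Gamma_tss = 1.478266, Gamma_tst = 0.000000, Gamma_ttt = 1.335899; k3 = (0.679105, -0.186820, -0.937203, -0.728378)
  k4: at (s, t) = (0.570269, 0.233288), (ds/dtau, dt/dtau) = (0.655677, -0.205029); Gamma_sss = 1.973343, Gamma_sst = 0.000000, Gamma_stt = 1.730186, Gamma_tss = 1.415584, Gamma_tst = 0.000000, Gamma_ttt = 1.241155; k4 = (0.655677, -0.205029, -0.921096, -0.660751)
  Y <- Y + (h/6)(k1 + 2k2 + 2k3 + k4): s = 0.5703, t = 0.2333, ds/dtau = 0.6557, dt/dtau = -0.2051
step 3:
  k1: at (s, t) = (0.570265, 0.233259), (ds/dtau, dt/dtau) = (0.655726, -0.205055); Gamma_sss = 1.973476, Gamma_sst = 0.000000, Gamma_stt = 1.730316, Gamma_tss = 1.415522, Gamma_tst = 0.000000, Gamma_ttt = 1.241110; k1 = (0.655726, -0.205055, -0.921304, -0.660827)
  k2: at (s, t) = (0.586658, 0.228132), (ds/dtau, dt/dtau) = (0.632693, -0.221576); Gamma_sss = 2.036668, Gamma_sst = 0.000000, Gamma_stt = 1.735823, Gamma_tss = 1.350011, Gamma_tst = 0.000000, Gamma_ttt = 1.150595; k2 = (0.632693, -0.221576, -0.900502, -0.596900)
  k3: at (s, t) = (0.586082, 0.227719), (ds/dtau, dt/dtau) = (0.633213, -0.219977); Gamma_sss = 2.037384, Gamma_sst = 0.000000, Gamma_stt = 1.738138, Gamma_tss = 1.350690, Gamma_tst = 0.000000, Gamma_ttt = 1.152304; k3 = (0.633213, -0.219977, -0.901016, -0.597332)
  k4: at (s, t) = (0.601925, 0.222260), (ds/dtau, dt/dtau) = (0.610675, -0.234922); Gamma_sss = 2.092467, Gamma_sst = 0.000000, Gamma_stt = 1.738145, Gamma_tss = 1.283613, Gamma_tst = 0.000000, Gamma_ttt = 1.066256; k4 = (0.610675, -0.234922, -0.876256, -0.537535)
  Y <- Y + (h/6)(k1 + 2k2 + 2k3 + k4): s = 0.6019, t = 0.2222, ds/dtau = 0.6107, dt/dtau = -0.2349
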